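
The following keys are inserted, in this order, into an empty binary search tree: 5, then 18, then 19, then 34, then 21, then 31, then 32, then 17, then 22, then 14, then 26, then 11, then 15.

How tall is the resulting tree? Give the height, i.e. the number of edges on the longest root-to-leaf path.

7

Insert 5: tree is empty, so 5 becomes the root.
Insert 18: 18 > 5 → go right. Place as right child of 5.
Insert 19: 19 > 5 → go right; 19 > 18 → go right. Place as right child of 18.
Insert 34: 34 > 5 → go right; 34 > 18 → go right; 34 > 19 → go right. Place as right child of 19.
Insert 21: 21 > 5 → go right; 21 > 18 → go right; 21 > 19 → go right; 21 < 34 → go left. Place as left child of 34.
Insert 31: 31 > 5 → go right; 31 > 18 → go right; 31 > 19 → go right; 31 < 34 → go left; 31 > 21 → go right. Place as right child of 21.
Insert 32: 32 > 5 → go right; 32 > 18 → go right; 32 > 19 → go right; 32 < 34 → go left; 32 > 21 → go right; 32 > 31 → go right. Place as right child of 31.
Insert 17: 17 > 5 → go right; 17 < 18 → go left. Place as left child of 18.
Insert 22: 22 > 5 → go right; 22 > 18 → go right; 22 > 19 → go right; 22 < 34 → go left; 22 > 21 → go right; 22 < 31 → go left. Place as left child of 31.
Insert 14: 14 > 5 → go right; 14 < 18 → go left; 14 < 17 → go left. Place as left child of 17.
Insert 26: 26 > 5 → go right; 26 > 18 → go right; 26 > 19 → go right; 26 < 34 → go left; 26 > 21 → go right; 26 < 31 → go left; 26 > 22 → go right. Place as right child of 22.
Insert 11: 11 > 5 → go right; 11 < 18 → go left; 11 < 17 → go left; 11 < 14 → go left. Place as left child of 14.
Insert 15: 15 > 5 → go right; 15 < 18 → go left; 15 < 17 → go left; 15 > 14 → go right. Place as right child of 14.

The deepest node is 26 at depth 7.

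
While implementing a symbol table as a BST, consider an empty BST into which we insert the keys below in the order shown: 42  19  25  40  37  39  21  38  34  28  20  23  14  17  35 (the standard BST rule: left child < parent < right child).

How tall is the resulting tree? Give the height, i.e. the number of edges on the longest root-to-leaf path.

Resulting structure (node: left, right):
  42: L=19, R=–
  19: L=14, R=25
  25: L=21, R=40
  40: L=37, R=–
  37: L=34, R=39
  39: L=38, R=–
  21: L=20, R=23
  38: L=–, R=–
  34: L=28, R=35
  28: L=–, R=–
  20: L=–, R=–
  23: L=–, R=–
  14: L=–, R=17
  17: L=–, R=–
  35: L=–, R=–

The deepest node is 38 at depth 6.

6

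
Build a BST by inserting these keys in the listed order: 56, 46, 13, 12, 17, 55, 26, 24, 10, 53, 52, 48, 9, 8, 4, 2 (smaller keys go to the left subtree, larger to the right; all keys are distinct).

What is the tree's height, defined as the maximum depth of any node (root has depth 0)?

8

56: root
46: left child of 56 (depth 1)
13: left child of 46 (depth 2)
12: left child of 13 (depth 3)
17: right child of 13 (depth 3)
55: right child of 46 (depth 2)
26: right child of 17 (depth 4)
24: left child of 26 (depth 5)
10: left child of 12 (depth 4)
53: left child of 55 (depth 3)
52: left child of 53 (depth 4)
48: left child of 52 (depth 5)
9: left child of 10 (depth 5)
8: left child of 9 (depth 6)
4: left child of 8 (depth 7)
2: left child of 4 (depth 8)

The deepest node is 2 at depth 8.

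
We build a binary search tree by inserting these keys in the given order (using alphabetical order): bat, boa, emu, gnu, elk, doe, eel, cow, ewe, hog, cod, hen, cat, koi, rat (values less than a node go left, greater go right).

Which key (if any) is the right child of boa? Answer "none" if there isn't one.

emu

bat: root
boa: right child of bat (depth 1)
emu: right child of boa (depth 2)
gnu: right child of emu (depth 3)
elk: left child of emu (depth 3)
doe: left child of elk (depth 4)
eel: right child of doe (depth 5)
cow: left child of doe (depth 5)
ewe: left child of gnu (depth 4)
hog: right child of gnu (depth 4)
cod: left child of cow (depth 6)
hen: left child of hog (depth 5)
cat: left child of cod (depth 7)
koi: right child of hog (depth 5)
rat: right child of koi (depth 6)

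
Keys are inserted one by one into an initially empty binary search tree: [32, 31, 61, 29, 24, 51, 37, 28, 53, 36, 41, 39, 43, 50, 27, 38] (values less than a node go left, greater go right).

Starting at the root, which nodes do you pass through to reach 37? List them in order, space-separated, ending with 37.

Insert 32: tree is empty, so 32 becomes the root.
Insert 31: 31 < 32 → go left. Place as left child of 32.
Insert 61: 61 > 32 → go right. Place as right child of 32.
Insert 29: 29 < 32 → go left; 29 < 31 → go left. Place as left child of 31.
Insert 24: 24 < 32 → go left; 24 < 31 → go left; 24 < 29 → go left. Place as left child of 29.
Insert 51: 51 > 32 → go right; 51 < 61 → go left. Place as left child of 61.
Insert 37: 37 > 32 → go right; 37 < 61 → go left; 37 < 51 → go left. Place as left child of 51.
Insert 28: 28 < 32 → go left; 28 < 31 → go left; 28 < 29 → go left; 28 > 24 → go right. Place as right child of 24.
Insert 53: 53 > 32 → go right; 53 < 61 → go left; 53 > 51 → go right. Place as right child of 51.
Insert 36: 36 > 32 → go right; 36 < 61 → go left; 36 < 51 → go left; 36 < 37 → go left. Place as left child of 37.
Insert 41: 41 > 32 → go right; 41 < 61 → go left; 41 < 51 → go left; 41 > 37 → go right. Place as right child of 37.
Insert 39: 39 > 32 → go right; 39 < 61 → go left; 39 < 51 → go left; 39 > 37 → go right; 39 < 41 → go left. Place as left child of 41.
Insert 43: 43 > 32 → go right; 43 < 61 → go left; 43 < 51 → go left; 43 > 37 → go right; 43 > 41 → go right. Place as right child of 41.
Insert 50: 50 > 32 → go right; 50 < 61 → go left; 50 < 51 → go left; 50 > 37 → go right; 50 > 41 → go right; 50 > 43 → go right. Place as right child of 43.
Insert 27: 27 < 32 → go left; 27 < 31 → go left; 27 < 29 → go left; 27 > 24 → go right; 27 < 28 → go left. Place as left child of 28.
Insert 38: 38 > 32 → go right; 38 < 61 → go left; 38 < 51 → go left; 38 > 37 → go right; 38 < 41 → go left; 38 < 39 → go left. Place as left child of 39.

32 61 51 37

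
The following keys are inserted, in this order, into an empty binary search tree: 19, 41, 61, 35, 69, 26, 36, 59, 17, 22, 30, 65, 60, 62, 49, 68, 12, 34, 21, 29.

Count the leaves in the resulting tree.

Insert 19: tree is empty, so 19 becomes the root.
Insert 41: 41 > 19 → go right. Place as right child of 19.
Insert 61: 61 > 19 → go right; 61 > 41 → go right. Place as right child of 41.
Insert 35: 35 > 19 → go right; 35 < 41 → go left. Place as left child of 41.
Insert 69: 69 > 19 → go right; 69 > 41 → go right; 69 > 61 → go right. Place as right child of 61.
Insert 26: 26 > 19 → go right; 26 < 41 → go left; 26 < 35 → go left. Place as left child of 35.
Insert 36: 36 > 19 → go right; 36 < 41 → go left; 36 > 35 → go right. Place as right child of 35.
Insert 59: 59 > 19 → go right; 59 > 41 → go right; 59 < 61 → go left. Place as left child of 61.
Insert 17: 17 < 19 → go left. Place as left child of 19.
Insert 22: 22 > 19 → go right; 22 < 41 → go left; 22 < 35 → go left; 22 < 26 → go left. Place as left child of 26.
Insert 30: 30 > 19 → go right; 30 < 41 → go left; 30 < 35 → go left; 30 > 26 → go right. Place as right child of 26.
Insert 65: 65 > 19 → go right; 65 > 41 → go right; 65 > 61 → go right; 65 < 69 → go left. Place as left child of 69.
Insert 60: 60 > 19 → go right; 60 > 41 → go right; 60 < 61 → go left; 60 > 59 → go right. Place as right child of 59.
Insert 62: 62 > 19 → go right; 62 > 41 → go right; 62 > 61 → go right; 62 < 69 → go left; 62 < 65 → go left. Place as left child of 65.
Insert 49: 49 > 19 → go right; 49 > 41 → go right; 49 < 61 → go left; 49 < 59 → go left. Place as left child of 59.
Insert 68: 68 > 19 → go right; 68 > 41 → go right; 68 > 61 → go right; 68 < 69 → go left; 68 > 65 → go right. Place as right child of 65.
Insert 12: 12 < 19 → go left; 12 < 17 → go left. Place as left child of 17.
Insert 34: 34 > 19 → go right; 34 < 41 → go left; 34 < 35 → go left; 34 > 26 → go right; 34 > 30 → go right. Place as right child of 30.
Insert 21: 21 > 19 → go right; 21 < 41 → go left; 21 < 35 → go left; 21 < 26 → go left; 21 < 22 → go left. Place as left child of 22.
Insert 29: 29 > 19 → go right; 29 < 41 → go left; 29 < 35 → go left; 29 > 26 → go right; 29 < 30 → go left. Place as left child of 30.

Leaves: 12, 21, 29, 34, 36, 49, 60, 62, 68 — 9 in total.

9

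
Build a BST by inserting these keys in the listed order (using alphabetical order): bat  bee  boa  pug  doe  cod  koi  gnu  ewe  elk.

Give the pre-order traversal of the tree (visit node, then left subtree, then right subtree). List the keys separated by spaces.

bat: root
bee: right child of bat (depth 1)
boa: right child of bee (depth 2)
pug: right child of boa (depth 3)
doe: left child of pug (depth 4)
cod: left child of doe (depth 5)
koi: right child of doe (depth 5)
gnu: left child of koi (depth 6)
ewe: left child of gnu (depth 7)
elk: left child of ewe (depth 8)

bat bee boa pug doe cod koi gnu ewe elk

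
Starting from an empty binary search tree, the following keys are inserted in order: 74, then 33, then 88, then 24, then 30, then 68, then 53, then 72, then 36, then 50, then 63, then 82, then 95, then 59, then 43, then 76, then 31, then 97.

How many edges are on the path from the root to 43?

74: root
33: left child of 74 (depth 1)
88: right child of 74 (depth 1)
24: left child of 33 (depth 2)
30: right child of 24 (depth 3)
68: right child of 33 (depth 2)
53: left child of 68 (depth 3)
72: right child of 68 (depth 3)
36: left child of 53 (depth 4)
50: right child of 36 (depth 5)
63: right child of 53 (depth 4)
82: left child of 88 (depth 2)
95: right child of 88 (depth 2)
59: left child of 63 (depth 5)
43: left child of 50 (depth 6)
76: left child of 82 (depth 3)
31: right child of 30 (depth 4)
97: right child of 95 (depth 3)

Path to 43: 74 → 33 → 68 → 53 → 36 → 50 → 43, which is 6 edges.

6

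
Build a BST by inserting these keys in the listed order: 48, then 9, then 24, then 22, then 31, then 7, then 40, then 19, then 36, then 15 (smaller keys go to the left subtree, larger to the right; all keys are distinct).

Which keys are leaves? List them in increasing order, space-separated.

7 15 36

Insert 48: tree is empty, so 48 becomes the root.
Insert 9: 9 < 48 → go left. Place as left child of 48.
Insert 24: 24 < 48 → go left; 24 > 9 → go right. Place as right child of 9.
Insert 22: 22 < 48 → go left; 22 > 9 → go right; 22 < 24 → go left. Place as left child of 24.
Insert 31: 31 < 48 → go left; 31 > 9 → go right; 31 > 24 → go right. Place as right child of 24.
Insert 7: 7 < 48 → go left; 7 < 9 → go left. Place as left child of 9.
Insert 40: 40 < 48 → go left; 40 > 9 → go right; 40 > 24 → go right; 40 > 31 → go right. Place as right child of 31.
Insert 19: 19 < 48 → go left; 19 > 9 → go right; 19 < 24 → go left; 19 < 22 → go left. Place as left child of 22.
Insert 36: 36 < 48 → go left; 36 > 9 → go right; 36 > 24 → go right; 36 > 31 → go right; 36 < 40 → go left. Place as left child of 40.
Insert 15: 15 < 48 → go left; 15 > 9 → go right; 15 < 24 → go left; 15 < 22 → go left; 15 < 19 → go left. Place as left child of 19.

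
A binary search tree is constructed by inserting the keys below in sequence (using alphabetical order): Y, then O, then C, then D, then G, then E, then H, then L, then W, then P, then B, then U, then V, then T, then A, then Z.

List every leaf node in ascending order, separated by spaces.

Resulting structure (node: left, right):
  Y: L=O, R=Z
  O: L=C, R=W
  C: L=B, R=D
  D: L=–, R=G
  G: L=E, R=H
  E: L=–, R=–
  H: L=–, R=L
  L: L=–, R=–
  W: L=P, R=–
  P: L=–, R=U
  B: L=A, R=–
  U: L=T, R=V
  V: L=–, R=–
  T: L=–, R=–
  A: L=–, R=–
  Z: L=–, R=–

A E L T V Z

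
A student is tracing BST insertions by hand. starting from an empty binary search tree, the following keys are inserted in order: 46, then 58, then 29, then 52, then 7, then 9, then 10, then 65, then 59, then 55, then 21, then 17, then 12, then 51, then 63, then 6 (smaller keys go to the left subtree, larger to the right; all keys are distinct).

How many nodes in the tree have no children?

Insert 46: tree is empty, so 46 becomes the root.
Insert 58: 58 > 46 → go right. Place as right child of 46.
Insert 29: 29 < 46 → go left. Place as left child of 46.
Insert 52: 52 > 46 → go right; 52 < 58 → go left. Place as left child of 58.
Insert 7: 7 < 46 → go left; 7 < 29 → go left. Place as left child of 29.
Insert 9: 9 < 46 → go left; 9 < 29 → go left; 9 > 7 → go right. Place as right child of 7.
Insert 10: 10 < 46 → go left; 10 < 29 → go left; 10 > 7 → go right; 10 > 9 → go right. Place as right child of 9.
Insert 65: 65 > 46 → go right; 65 > 58 → go right. Place as right child of 58.
Insert 59: 59 > 46 → go right; 59 > 58 → go right; 59 < 65 → go left. Place as left child of 65.
Insert 55: 55 > 46 → go right; 55 < 58 → go left; 55 > 52 → go right. Place as right child of 52.
Insert 21: 21 < 46 → go left; 21 < 29 → go left; 21 > 7 → go right; 21 > 9 → go right; 21 > 10 → go right. Place as right child of 10.
Insert 17: 17 < 46 → go left; 17 < 29 → go left; 17 > 7 → go right; 17 > 9 → go right; 17 > 10 → go right; 17 < 21 → go left. Place as left child of 21.
Insert 12: 12 < 46 → go left; 12 < 29 → go left; 12 > 7 → go right; 12 > 9 → go right; 12 > 10 → go right; 12 < 21 → go left; 12 < 17 → go left. Place as left child of 17.
Insert 51: 51 > 46 → go right; 51 < 58 → go left; 51 < 52 → go left. Place as left child of 52.
Insert 63: 63 > 46 → go right; 63 > 58 → go right; 63 < 65 → go left; 63 > 59 → go right. Place as right child of 59.
Insert 6: 6 < 46 → go left; 6 < 29 → go left; 6 < 7 → go left. Place as left child of 7.

Leaves: 6, 12, 51, 55, 63 — 5 in total.

5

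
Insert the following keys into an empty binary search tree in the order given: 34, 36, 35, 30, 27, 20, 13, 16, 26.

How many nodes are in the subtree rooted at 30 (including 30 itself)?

Insert 34: tree is empty, so 34 becomes the root.
Insert 36: 36 > 34 → go right. Place as right child of 34.
Insert 35: 35 > 34 → go right; 35 < 36 → go left. Place as left child of 36.
Insert 30: 30 < 34 → go left. Place as left child of 34.
Insert 27: 27 < 34 → go left; 27 < 30 → go left. Place as left child of 30.
Insert 20: 20 < 34 → go left; 20 < 30 → go left; 20 < 27 → go left. Place as left child of 27.
Insert 13: 13 < 34 → go left; 13 < 30 → go left; 13 < 27 → go left; 13 < 20 → go left. Place as left child of 20.
Insert 16: 16 < 34 → go left; 16 < 30 → go left; 16 < 27 → go left; 16 < 20 → go left; 16 > 13 → go right. Place as right child of 13.
Insert 26: 26 < 34 → go left; 26 < 30 → go left; 26 < 27 → go left; 26 > 20 → go right. Place as right child of 20.

Subtree rooted at 30 contains: 30, 27, 20, 13, 16, 26 — 6 nodes.

6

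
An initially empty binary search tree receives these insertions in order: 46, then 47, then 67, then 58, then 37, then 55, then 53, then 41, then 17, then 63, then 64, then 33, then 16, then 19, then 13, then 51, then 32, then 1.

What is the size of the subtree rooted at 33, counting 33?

46: root
47: right child of 46 (depth 1)
67: right child of 47 (depth 2)
58: left child of 67 (depth 3)
37: left child of 46 (depth 1)
55: left child of 58 (depth 4)
53: left child of 55 (depth 5)
41: right child of 37 (depth 2)
17: left child of 37 (depth 2)
63: right child of 58 (depth 4)
64: right child of 63 (depth 5)
33: right child of 17 (depth 3)
16: left child of 17 (depth 3)
19: left child of 33 (depth 4)
13: left child of 16 (depth 4)
51: left child of 53 (depth 6)
32: right child of 19 (depth 5)
1: left child of 13 (depth 5)

Subtree rooted at 33 contains: 33, 19, 32 — 3 nodes.

3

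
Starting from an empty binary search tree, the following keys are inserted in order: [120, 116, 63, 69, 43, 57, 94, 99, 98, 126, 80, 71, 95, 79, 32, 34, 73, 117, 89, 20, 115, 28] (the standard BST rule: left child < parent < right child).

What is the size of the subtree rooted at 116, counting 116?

120: root
116: left child of 120 (depth 1)
63: left child of 116 (depth 2)
69: right child of 63 (depth 3)
43: left child of 63 (depth 3)
57: right child of 43 (depth 4)
94: right child of 69 (depth 4)
99: right child of 94 (depth 5)
98: left child of 99 (depth 6)
126: right child of 120 (depth 1)
80: left child of 94 (depth 5)
71: left child of 80 (depth 6)
95: left child of 98 (depth 7)
79: right child of 71 (depth 7)
32: left child of 43 (depth 4)
34: right child of 32 (depth 5)
73: left child of 79 (depth 8)
117: right child of 116 (depth 2)
89: right child of 80 (depth 6)
20: left child of 32 (depth 5)
115: right child of 99 (depth 6)
28: right child of 20 (depth 6)

Subtree rooted at 116 contains: 116, 63, 43, 32, 20, 28, 34, 57, 69, 94, 80, 71, 79, 73, 89, 99, 98, 95, 115, 117 — 20 nodes.

20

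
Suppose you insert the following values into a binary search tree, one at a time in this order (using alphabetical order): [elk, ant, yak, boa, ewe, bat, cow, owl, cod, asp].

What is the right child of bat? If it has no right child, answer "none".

Resulting structure (node: left, right):
  elk: L=ant, R=yak
  ant: L=–, R=boa
  yak: L=ewe, R=–
  boa: L=bat, R=cow
  ewe: L=–, R=owl
  bat: L=asp, R=–
  cow: L=cod, R=–
  owl: L=–, R=–
  cod: L=–, R=–
  asp: L=–, R=–

none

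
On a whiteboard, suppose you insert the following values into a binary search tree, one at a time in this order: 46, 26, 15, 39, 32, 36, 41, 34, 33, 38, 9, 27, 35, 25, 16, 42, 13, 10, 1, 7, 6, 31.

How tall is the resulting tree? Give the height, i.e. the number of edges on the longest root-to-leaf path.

6

Resulting structure (node: left, right):
  46: L=26, R=–
  26: L=15, R=39
  15: L=9, R=25
  39: L=32, R=41
  32: L=27, R=36
  36: L=34, R=38
  41: L=–, R=42
  34: L=33, R=35
  33: L=–, R=–
  38: L=–, R=–
  9: L=1, R=13
  27: L=–, R=31
  35: L=–, R=–
  25: L=16, R=–
  16: L=–, R=–
  42: L=–, R=–
  13: L=10, R=–
  10: L=–, R=–
  1: L=–, R=7
  7: L=6, R=–
  6: L=–, R=–
  31: L=–, R=–

The deepest node is 33 at depth 6.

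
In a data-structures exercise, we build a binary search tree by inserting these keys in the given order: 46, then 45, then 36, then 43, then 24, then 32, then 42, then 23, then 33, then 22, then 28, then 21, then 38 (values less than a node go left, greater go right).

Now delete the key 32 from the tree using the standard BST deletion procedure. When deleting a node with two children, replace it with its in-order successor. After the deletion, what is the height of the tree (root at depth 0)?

46: root
45: left child of 46 (depth 1)
36: left child of 45 (depth 2)
43: right child of 36 (depth 3)
24: left child of 36 (depth 3)
32: right child of 24 (depth 4)
42: left child of 43 (depth 4)
23: left child of 24 (depth 4)
33: right child of 32 (depth 5)
22: left child of 23 (depth 5)
28: left child of 32 (depth 5)
21: left child of 22 (depth 6)
38: left child of 42 (depth 5)

Delete 32 (two children — replace with in-order successor).
After deletion, deepest node is 21 at depth 6.

6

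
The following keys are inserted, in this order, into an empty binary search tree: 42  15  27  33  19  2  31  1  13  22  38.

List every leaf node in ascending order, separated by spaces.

1 13 22 31 38

42: root
15: left child of 42 (depth 1)
27: right child of 15 (depth 2)
33: right child of 27 (depth 3)
19: left child of 27 (depth 3)
2: left child of 15 (depth 2)
31: left child of 33 (depth 4)
1: left child of 2 (depth 3)
13: right child of 2 (depth 3)
22: right child of 19 (depth 4)
38: right child of 33 (depth 4)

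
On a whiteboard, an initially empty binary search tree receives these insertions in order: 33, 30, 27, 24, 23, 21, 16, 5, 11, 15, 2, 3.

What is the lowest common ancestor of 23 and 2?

23

Insert 33: tree is empty, so 33 becomes the root.
Insert 30: 30 < 33 → go left. Place as left child of 33.
Insert 27: 27 < 33 → go left; 27 < 30 → go left. Place as left child of 30.
Insert 24: 24 < 33 → go left; 24 < 30 → go left; 24 < 27 → go left. Place as left child of 27.
Insert 23: 23 < 33 → go left; 23 < 30 → go left; 23 < 27 → go left; 23 < 24 → go left. Place as left child of 24.
Insert 21: 21 < 33 → go left; 21 < 30 → go left; 21 < 27 → go left; 21 < 24 → go left; 21 < 23 → go left. Place as left child of 23.
Insert 16: 16 < 33 → go left; 16 < 30 → go left; 16 < 27 → go left; 16 < 24 → go left; 16 < 23 → go left; 16 < 21 → go left. Place as left child of 21.
Insert 5: 5 < 33 → go left; 5 < 30 → go left; 5 < 27 → go left; 5 < 24 → go left; 5 < 23 → go left; 5 < 21 → go left; 5 < 16 → go left. Place as left child of 16.
Insert 11: 11 < 33 → go left; 11 < 30 → go left; 11 < 27 → go left; 11 < 24 → go left; 11 < 23 → go left; 11 < 21 → go left; 11 < 16 → go left; 11 > 5 → go right. Place as right child of 5.
Insert 15: 15 < 33 → go left; 15 < 30 → go left; 15 < 27 → go left; 15 < 24 → go left; 15 < 23 → go left; 15 < 21 → go left; 15 < 16 → go left; 15 > 5 → go right; 15 > 11 → go right. Place as right child of 11.
Insert 2: 2 < 33 → go left; 2 < 30 → go left; 2 < 27 → go left; 2 < 24 → go left; 2 < 23 → go left; 2 < 21 → go left; 2 < 16 → go left; 2 < 5 → go left. Place as left child of 5.
Insert 3: 3 < 33 → go left; 3 < 30 → go left; 3 < 27 → go left; 3 < 24 → go left; 3 < 23 → go left; 3 < 21 → go left; 3 < 16 → go left; 3 < 5 → go left; 3 > 2 → go right. Place as right child of 2.

Path to 23: 33 → 30 → 27 → 24 → 23
Path to 2: 33 → 30 → 27 → 24 → 23 → 21 → 16 → 5 → 2
23 lies on both paths and is an ancestor of the other node.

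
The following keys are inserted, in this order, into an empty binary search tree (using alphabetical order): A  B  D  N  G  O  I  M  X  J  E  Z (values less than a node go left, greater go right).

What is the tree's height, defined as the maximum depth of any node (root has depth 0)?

7

A: root
B: right child of A (depth 1)
D: right child of B (depth 2)
N: right child of D (depth 3)
G: left child of N (depth 4)
O: right child of N (depth 4)
I: right child of G (depth 5)
M: right child of I (depth 6)
X: right child of O (depth 5)
J: left child of M (depth 7)
E: left child of G (depth 5)
Z: right child of X (depth 6)

The deepest node is J at depth 7.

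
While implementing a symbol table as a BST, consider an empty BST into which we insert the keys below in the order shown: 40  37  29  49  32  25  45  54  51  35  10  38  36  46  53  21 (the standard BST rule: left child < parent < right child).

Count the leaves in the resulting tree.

Resulting structure (node: left, right):
  40: L=37, R=49
  37: L=29, R=38
  29: L=25, R=32
  49: L=45, R=54
  32: L=–, R=35
  25: L=10, R=–
  45: L=–, R=46
  54: L=51, R=–
  51: L=–, R=53
  35: L=–, R=36
  10: L=–, R=21
  38: L=–, R=–
  36: L=–, R=–
  46: L=–, R=–
  53: L=–, R=–
  21: L=–, R=–

Leaves: 21, 36, 38, 46, 53 — 5 in total.

5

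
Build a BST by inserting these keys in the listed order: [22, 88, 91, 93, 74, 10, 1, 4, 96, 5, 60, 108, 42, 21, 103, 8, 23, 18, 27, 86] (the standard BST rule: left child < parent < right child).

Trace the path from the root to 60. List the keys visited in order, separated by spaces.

Resulting structure (node: left, right):
  22: L=10, R=88
  88: L=74, R=91
  91: L=–, R=93
  93: L=–, R=96
  74: L=60, R=86
  10: L=1, R=21
  1: L=–, R=4
  4: L=–, R=5
  96: L=–, R=108
  5: L=–, R=8
  60: L=42, R=–
  108: L=103, R=–
  42: L=23, R=–
  21: L=18, R=–
  103: L=–, R=–
  8: L=–, R=–
  23: L=–, R=27
  18: L=–, R=–
  27: L=–, R=–
  86: L=–, R=–

22 88 74 60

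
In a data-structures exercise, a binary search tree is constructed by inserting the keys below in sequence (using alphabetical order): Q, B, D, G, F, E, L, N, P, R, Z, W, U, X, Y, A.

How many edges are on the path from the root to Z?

2

Q: root
B: left child of Q (depth 1)
D: right child of B (depth 2)
G: right child of D (depth 3)
F: left child of G (depth 4)
E: left child of F (depth 5)
L: right child of G (depth 4)
N: right child of L (depth 5)
P: right child of N (depth 6)
R: right child of Q (depth 1)
Z: right child of R (depth 2)
W: left child of Z (depth 3)
U: left child of W (depth 4)
X: right child of W (depth 4)
Y: right child of X (depth 5)
A: left child of B (depth 2)

Path to Z: Q → R → Z, which is 2 edges.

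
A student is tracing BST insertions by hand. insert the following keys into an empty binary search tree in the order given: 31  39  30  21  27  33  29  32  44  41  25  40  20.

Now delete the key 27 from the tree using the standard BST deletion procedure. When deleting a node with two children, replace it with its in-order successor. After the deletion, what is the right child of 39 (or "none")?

44

Resulting structure (node: left, right):
  31: L=30, R=39
  39: L=33, R=44
  30: L=21, R=–
  21: L=20, R=27
  27: L=25, R=29
  33: L=32, R=–
  29: L=–, R=–
  32: L=–, R=–
  44: L=41, R=–
  41: L=40, R=–
  25: L=–, R=–
  40: L=–, R=–
  20: L=–, R=–

Delete 27 (two children — replace with in-order successor).
After deletion, 39's right child: 44.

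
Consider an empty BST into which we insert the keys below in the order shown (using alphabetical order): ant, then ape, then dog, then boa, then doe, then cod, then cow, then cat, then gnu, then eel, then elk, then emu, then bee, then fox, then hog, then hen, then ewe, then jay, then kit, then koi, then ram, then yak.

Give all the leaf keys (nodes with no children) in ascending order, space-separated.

ant: root
ape: right child of ant (depth 1)
dog: right child of ape (depth 2)
boa: left child of dog (depth 3)
doe: right child of boa (depth 4)
cod: left child of doe (depth 5)
cow: right child of cod (depth 6)
cat: left child of cod (depth 6)
gnu: right child of dog (depth 3)
eel: left child of gnu (depth 4)
elk: right child of eel (depth 5)
emu: right child of elk (depth 6)
bee: left child of boa (depth 4)
fox: right child of emu (depth 7)
hog: right child of gnu (depth 4)
hen: left child of hog (depth 5)
ewe: left child of fox (depth 8)
jay: right child of hog (depth 5)
kit: right child of jay (depth 6)
koi: right child of kit (depth 7)
ram: right child of koi (depth 8)
yak: right child of ram (depth 9)

bee cat cow ewe hen yak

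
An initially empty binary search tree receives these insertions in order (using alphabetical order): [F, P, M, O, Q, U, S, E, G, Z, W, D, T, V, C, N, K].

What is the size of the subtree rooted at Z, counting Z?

F: root
P: right child of F (depth 1)
M: left child of P (depth 2)
O: right child of M (depth 3)
Q: right child of P (depth 2)
U: right child of Q (depth 3)
S: left child of U (depth 4)
E: left child of F (depth 1)
G: left child of M (depth 3)
Z: right child of U (depth 4)
W: left child of Z (depth 5)
D: left child of E (depth 2)
T: right child of S (depth 5)
V: left child of W (depth 6)
C: left child of D (depth 3)
N: left child of O (depth 4)
K: right child of G (depth 4)

Subtree rooted at Z contains: Z, W, V — 3 nodes.

3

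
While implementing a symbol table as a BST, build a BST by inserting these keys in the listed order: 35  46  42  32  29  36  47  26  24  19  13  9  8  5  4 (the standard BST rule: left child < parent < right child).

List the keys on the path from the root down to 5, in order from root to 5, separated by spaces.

35 32 29 26 24 19 13 9 8 5

Insert 35: tree is empty, so 35 becomes the root.
Insert 46: 46 > 35 → go right. Place as right child of 35.
Insert 42: 42 > 35 → go right; 42 < 46 → go left. Place as left child of 46.
Insert 32: 32 < 35 → go left. Place as left child of 35.
Insert 29: 29 < 35 → go left; 29 < 32 → go left. Place as left child of 32.
Insert 36: 36 > 35 → go right; 36 < 46 → go left; 36 < 42 → go left. Place as left child of 42.
Insert 47: 47 > 35 → go right; 47 > 46 → go right. Place as right child of 46.
Insert 26: 26 < 35 → go left; 26 < 32 → go left; 26 < 29 → go left. Place as left child of 29.
Insert 24: 24 < 35 → go left; 24 < 32 → go left; 24 < 29 → go left; 24 < 26 → go left. Place as left child of 26.
Insert 19: 19 < 35 → go left; 19 < 32 → go left; 19 < 29 → go left; 19 < 26 → go left; 19 < 24 → go left. Place as left child of 24.
Insert 13: 13 < 35 → go left; 13 < 32 → go left; 13 < 29 → go left; 13 < 26 → go left; 13 < 24 → go left; 13 < 19 → go left. Place as left child of 19.
Insert 9: 9 < 35 → go left; 9 < 32 → go left; 9 < 29 → go left; 9 < 26 → go left; 9 < 24 → go left; 9 < 19 → go left; 9 < 13 → go left. Place as left child of 13.
Insert 8: 8 < 35 → go left; 8 < 32 → go left; 8 < 29 → go left; 8 < 26 → go left; 8 < 24 → go left; 8 < 19 → go left; 8 < 13 → go left; 8 < 9 → go left. Place as left child of 9.
Insert 5: 5 < 35 → go left; 5 < 32 → go left; 5 < 29 → go left; 5 < 26 → go left; 5 < 24 → go left; 5 < 19 → go left; 5 < 13 → go left; 5 < 9 → go left; 5 < 8 → go left. Place as left child of 8.
Insert 4: 4 < 35 → go left; 4 < 32 → go left; 4 < 29 → go left; 4 < 26 → go left; 4 < 24 → go left; 4 < 19 → go left; 4 < 13 → go left; 4 < 9 → go left; 4 < 8 → go left; 4 < 5 → go left. Place as left child of 5.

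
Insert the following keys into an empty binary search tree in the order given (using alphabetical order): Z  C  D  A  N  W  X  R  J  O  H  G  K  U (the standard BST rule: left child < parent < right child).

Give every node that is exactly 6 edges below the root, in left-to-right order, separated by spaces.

G O U

Insert Z: tree is empty, so Z becomes the root.
Insert C: C < Z → go left. Place as left child of Z.
Insert D: D < Z → go left; D > C → go right. Place as right child of C.
Insert A: A < Z → go left; A < C → go left. Place as left child of C.
Insert N: N < Z → go left; N > C → go right; N > D → go right. Place as right child of D.
Insert W: W < Z → go left; W > C → go right; W > D → go right; W > N → go right. Place as right child of N.
Insert X: X < Z → go left; X > C → go right; X > D → go right; X > N → go right; X > W → go right. Place as right child of W.
Insert R: R < Z → go left; R > C → go right; R > D → go right; R > N → go right; R < W → go left. Place as left child of W.
Insert J: J < Z → go left; J > C → go right; J > D → go right; J < N → go left. Place as left child of N.
Insert O: O < Z → go left; O > C → go right; O > D → go right; O > N → go right; O < W → go left; O < R → go left. Place as left child of R.
Insert H: H < Z → go left; H > C → go right; H > D → go right; H < N → go left; H < J → go left. Place as left child of J.
Insert G: G < Z → go left; G > C → go right; G > D → go right; G < N → go left; G < J → go left; G < H → go left. Place as left child of H.
Insert K: K < Z → go left; K > C → go right; K > D → go right; K < N → go left; K > J → go right. Place as right child of J.
Insert U: U < Z → go left; U > C → go right; U > D → go right; U > N → go right; U < W → go left; U > R → go right. Place as right child of R.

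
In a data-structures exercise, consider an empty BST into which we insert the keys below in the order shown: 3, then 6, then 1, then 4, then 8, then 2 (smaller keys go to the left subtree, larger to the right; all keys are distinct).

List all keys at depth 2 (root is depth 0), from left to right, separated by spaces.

2 4 8

Insert 3: tree is empty, so 3 becomes the root.
Insert 6: 6 > 3 → go right. Place as right child of 3.
Insert 1: 1 < 3 → go left. Place as left child of 3.
Insert 4: 4 > 3 → go right; 4 < 6 → go left. Place as left child of 6.
Insert 8: 8 > 3 → go right; 8 > 6 → go right. Place as right child of 6.
Insert 2: 2 < 3 → go left; 2 > 1 → go right. Place as right child of 1.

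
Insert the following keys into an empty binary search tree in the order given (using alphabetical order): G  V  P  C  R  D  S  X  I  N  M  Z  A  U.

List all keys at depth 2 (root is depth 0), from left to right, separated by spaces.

A D P X

Insert G: tree is empty, so G becomes the root.
Insert V: V > G → go right. Place as right child of G.
Insert P: P > G → go right; P < V → go left. Place as left child of V.
Insert C: C < G → go left. Place as left child of G.
Insert R: R > G → go right; R < V → go left; R > P → go right. Place as right child of P.
Insert D: D < G → go left; D > C → go right. Place as right child of C.
Insert S: S > G → go right; S < V → go left; S > P → go right; S > R → go right. Place as right child of R.
Insert X: X > G → go right; X > V → go right. Place as right child of V.
Insert I: I > G → go right; I < V → go left; I < P → go left. Place as left child of P.
Insert N: N > G → go right; N < V → go left; N < P → go left; N > I → go right. Place as right child of I.
Insert M: M > G → go right; M < V → go left; M < P → go left; M > I → go right; M < N → go left. Place as left child of N.
Insert Z: Z > G → go right; Z > V → go right; Z > X → go right. Place as right child of X.
Insert A: A < G → go left; A < C → go left. Place as left child of C.
Insert U: U > G → go right; U < V → go left; U > P → go right; U > R → go right; U > S → go right. Place as right child of S.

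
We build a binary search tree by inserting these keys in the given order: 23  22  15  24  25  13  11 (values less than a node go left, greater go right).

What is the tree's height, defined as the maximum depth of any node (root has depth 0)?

4

23: root
22: left child of 23 (depth 1)
15: left child of 22 (depth 2)
24: right child of 23 (depth 1)
25: right child of 24 (depth 2)
13: left child of 15 (depth 3)
11: left child of 13 (depth 4)

The deepest node is 11 at depth 4.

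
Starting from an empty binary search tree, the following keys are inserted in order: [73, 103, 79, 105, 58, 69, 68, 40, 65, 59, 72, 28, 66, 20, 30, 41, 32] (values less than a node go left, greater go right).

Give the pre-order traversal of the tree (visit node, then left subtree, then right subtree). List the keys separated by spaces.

73 58 40 28 20 30 32 41 69 68 65 59 66 72 103 79 105

73: root
103: right child of 73 (depth 1)
79: left child of 103 (depth 2)
105: right child of 103 (depth 2)
58: left child of 73 (depth 1)
69: right child of 58 (depth 2)
68: left child of 69 (depth 3)
40: left child of 58 (depth 2)
65: left child of 68 (depth 4)
59: left child of 65 (depth 5)
72: right child of 69 (depth 3)
28: left child of 40 (depth 3)
66: right child of 65 (depth 5)
20: left child of 28 (depth 4)
30: right child of 28 (depth 4)
41: right child of 40 (depth 3)
32: right child of 30 (depth 5)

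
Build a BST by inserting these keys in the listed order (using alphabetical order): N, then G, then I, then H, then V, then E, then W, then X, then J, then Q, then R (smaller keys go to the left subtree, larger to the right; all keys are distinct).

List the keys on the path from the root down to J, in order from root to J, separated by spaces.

N G I J

Resulting structure (node: left, right):
  N: L=G, R=V
  G: L=E, R=I
  I: L=H, R=J
  H: L=–, R=–
  V: L=Q, R=W
  E: L=–, R=–
  W: L=–, R=X
  X: L=–, R=–
  J: L=–, R=–
  Q: L=–, R=R
  R: L=–, R=–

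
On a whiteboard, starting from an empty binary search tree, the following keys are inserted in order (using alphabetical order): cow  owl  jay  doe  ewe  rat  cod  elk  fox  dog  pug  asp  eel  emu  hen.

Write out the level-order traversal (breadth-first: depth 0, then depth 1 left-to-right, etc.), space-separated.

cow cod owl asp jay rat doe pug ewe elk fox dog emu hen eel

cow: root
owl: right child of cow (depth 1)
jay: left child of owl (depth 2)
doe: left child of jay (depth 3)
ewe: right child of doe (depth 4)
rat: right child of owl (depth 2)
cod: left child of cow (depth 1)
elk: left child of ewe (depth 5)
fox: right child of ewe (depth 5)
dog: left child of elk (depth 6)
pug: left child of rat (depth 3)
asp: left child of cod (depth 2)
eel: right child of dog (depth 7)
emu: right child of elk (depth 6)
hen: right child of fox (depth 6)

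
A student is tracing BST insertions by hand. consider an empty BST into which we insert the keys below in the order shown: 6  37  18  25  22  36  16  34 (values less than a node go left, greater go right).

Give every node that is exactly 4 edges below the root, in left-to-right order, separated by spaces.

22 36

Insert 6: tree is empty, so 6 becomes the root.
Insert 37: 37 > 6 → go right. Place as right child of 6.
Insert 18: 18 > 6 → go right; 18 < 37 → go left. Place as left child of 37.
Insert 25: 25 > 6 → go right; 25 < 37 → go left; 25 > 18 → go right. Place as right child of 18.
Insert 22: 22 > 6 → go right; 22 < 37 → go left; 22 > 18 → go right; 22 < 25 → go left. Place as left child of 25.
Insert 36: 36 > 6 → go right; 36 < 37 → go left; 36 > 18 → go right; 36 > 25 → go right. Place as right child of 25.
Insert 16: 16 > 6 → go right; 16 < 37 → go left; 16 < 18 → go left. Place as left child of 18.
Insert 34: 34 > 6 → go right; 34 < 37 → go left; 34 > 18 → go right; 34 > 25 → go right; 34 < 36 → go left. Place as left child of 36.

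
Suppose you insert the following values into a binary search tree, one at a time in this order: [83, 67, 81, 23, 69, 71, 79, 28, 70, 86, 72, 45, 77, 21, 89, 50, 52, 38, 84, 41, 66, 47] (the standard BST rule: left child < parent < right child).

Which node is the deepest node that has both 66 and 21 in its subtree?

23

83: root
67: left child of 83 (depth 1)
81: right child of 67 (depth 2)
23: left child of 67 (depth 2)
69: left child of 81 (depth 3)
71: right child of 69 (depth 4)
79: right child of 71 (depth 5)
28: right child of 23 (depth 3)
70: left child of 71 (depth 5)
86: right child of 83 (depth 1)
72: left child of 79 (depth 6)
45: right child of 28 (depth 4)
77: right child of 72 (depth 7)
21: left child of 23 (depth 3)
89: right child of 86 (depth 2)
50: right child of 45 (depth 5)
52: right child of 50 (depth 6)
38: left child of 45 (depth 5)
84: left child of 86 (depth 2)
41: right child of 38 (depth 6)
66: right child of 52 (depth 7)
47: left child of 50 (depth 6)

Path to 66: 83 → 67 → 23 → 28 → 45 → 50 → 52 → 66
Path to 21: 83 → 67 → 23 → 21
The paths share a prefix ending at 23, then split left and right.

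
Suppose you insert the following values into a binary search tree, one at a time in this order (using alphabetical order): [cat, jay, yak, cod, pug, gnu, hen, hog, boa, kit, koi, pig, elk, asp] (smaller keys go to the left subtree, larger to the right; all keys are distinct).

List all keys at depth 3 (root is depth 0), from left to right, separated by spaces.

gnu pug

Insert cat: tree is empty, so cat becomes the root.
Insert jay: jay > cat → go right. Place as right child of cat.
Insert yak: yak > cat → go right; yak > jay → go right. Place as right child of jay.
Insert cod: cod > cat → go right; cod < jay → go left. Place as left child of jay.
Insert pug: pug > cat → go right; pug > jay → go right; pug < yak → go left. Place as left child of yak.
Insert gnu: gnu > cat → go right; gnu < jay → go left; gnu > cod → go right. Place as right child of cod.
Insert hen: hen > cat → go right; hen < jay → go left; hen > cod → go right; hen > gnu → go right. Place as right child of gnu.
Insert hog: hog > cat → go right; hog < jay → go left; hog > cod → go right; hog > gnu → go right; hog > hen → go right. Place as right child of hen.
Insert boa: boa < cat → go left. Place as left child of cat.
Insert kit: kit > cat → go right; kit > jay → go right; kit < yak → go left; kit < pug → go left. Place as left child of pug.
Insert koi: koi > cat → go right; koi > jay → go right; koi < yak → go left; koi < pug → go left; koi > kit → go right. Place as right child of kit.
Insert pig: pig > cat → go right; pig > jay → go right; pig < yak → go left; pig < pug → go left; pig > kit → go right; pig > koi → go right. Place as right child of koi.
Insert elk: elk > cat → go right; elk < jay → go left; elk > cod → go right; elk < gnu → go left. Place as left child of gnu.
Insert asp: asp < cat → go left; asp < boa → go left. Place as left child of boa.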